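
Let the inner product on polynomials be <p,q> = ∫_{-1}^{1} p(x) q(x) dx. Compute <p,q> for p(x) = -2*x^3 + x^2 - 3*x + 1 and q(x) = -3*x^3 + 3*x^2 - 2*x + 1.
<p,q> = 1762/105

Expand the product: p(x)·q(x) = 6*x^6 - 9*x^5 + 16*x^4 - 16*x^3 + 10*x^2 - 5*x + 1.
∫_{-1}^{1} of each monomial x^k gives [2/(k+1) if k even, 0 if k odd]. Integrating term-by-term (or equivalently evaluating the antiderivative F(x) = 6*x^7/7 - 3*x^6/2 + 16*x^5/5 - 4*x^4 + 10*x^3/3 - 5*x^2/2 + x at the endpoints):
  F(1) − F(−1) = 41/105 − (-1721/105) = 1762/105.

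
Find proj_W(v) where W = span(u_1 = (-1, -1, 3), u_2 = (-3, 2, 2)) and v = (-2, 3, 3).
proj_W(v) = (-218/69, 137/69, 157/69)

Set up U = [u_1 | ... | u_2] ∈ R^(3×2). The projector onto W = col(U) is P = U (U^T U)^(-1) U^T.
Compute U^T U =
  [11, 7]
  [7, 17],
and U^T v = (8, 18).
Solve U^T U · c = U^T v for the coefficients: c = (5/69, 71/69). The projection is proj_W(v) = U c.
Check: (v - proj_W(v)) · u_1 = 0  (should be 0).
Check: (v - proj_W(v)) · u_2 = 0  (should be 0).
Result: proj_W(v) = (-218/69, 137/69, 157/69).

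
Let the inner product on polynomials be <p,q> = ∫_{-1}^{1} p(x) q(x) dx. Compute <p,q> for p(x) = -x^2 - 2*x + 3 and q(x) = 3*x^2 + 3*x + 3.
<p,q> = 84/5

Expand the product: p(x)·q(x) = -3*x^4 - 9*x^3 + 3*x + 9.
∫_{-1}^{1} of each monomial x^k gives [2/(k+1) if k even, 0 if k odd]. Integrating term-by-term (or equivalently evaluating the antiderivative F(x) = -3*x^5/5 - 9*x^4/4 + 3*x^2/2 + 9*x at the endpoints):
  F(1) − F(−1) = 153/20 − (-183/20) = 84/5.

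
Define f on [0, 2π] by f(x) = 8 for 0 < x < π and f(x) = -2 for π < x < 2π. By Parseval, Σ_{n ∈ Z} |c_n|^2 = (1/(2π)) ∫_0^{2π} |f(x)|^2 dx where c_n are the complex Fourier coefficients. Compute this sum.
Σ |c_n|^2 = 34

Parseval equates the L^2 energy of f (normalised by 1/(2π)) with the ℓ^2 sum of its Fourier coefficients: (1/(2π)) ∫_0^{2π} |f|^2 = Σ |c_n|^2.
Compute the left side: (1/(2π)) [∫_0^π 8^2 dx + ∫_π^{2π} (-2)^2 dx] = (1/(2π)) · (64π + 4π) = (64 + 4)/2 = 34.
So Σ_{n ∈ Z} |c_n|^2 = 34.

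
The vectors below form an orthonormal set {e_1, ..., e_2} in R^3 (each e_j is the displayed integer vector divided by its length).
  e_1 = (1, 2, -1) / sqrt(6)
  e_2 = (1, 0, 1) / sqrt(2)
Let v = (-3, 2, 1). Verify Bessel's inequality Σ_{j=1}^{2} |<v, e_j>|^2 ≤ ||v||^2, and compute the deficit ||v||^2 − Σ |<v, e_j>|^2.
Σ |<v, e_j>|^2 = 2; ||v||^2 = 14; deficit = 12

Write each e_j = u_j / sqrt(<u_j, u_j>) where u_j is the displayed integer vector. Then <v, e_j> = <v, u_j> / sqrt(<u_j, u_j>), so |<v, e_j>|^2 = <v, u_j>^2 / <u_j, u_j>.
Coefficients: <v, e_1> = 0/sqrt(6), <v, e_2> = -2/sqrt(2).
Square and sum: Σ |<v, e_j>|^2 = 2.
Compute ||v||^2 = v·v = 14.
Deficit = 14 − 2 = 12 ≥ 0, confirming Bessel's inequality. (The deficit equals ||v − Σ <v,e_j> e_j||^2, the squared distance from v to span{e_j}.)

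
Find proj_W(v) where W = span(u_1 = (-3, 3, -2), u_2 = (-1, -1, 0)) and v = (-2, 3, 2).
proj_W(v) = (-1, 2, -1)

Set up U = [u_1 | ... | u_2] ∈ R^(3×2). The projector onto W = col(U) is P = U (U^T U)^(-1) U^T.
Compute U^T U =
  [22, 0]
  [0, 2],
and U^T v = (11, -1).
Solve U^T U · c = U^T v for the coefficients: c = (1/2, -1/2). The projection is proj_W(v) = U c.
Check: (v - proj_W(v)) · u_1 = 0  (should be 0).
Check: (v - proj_W(v)) · u_2 = 0  (should be 0).
Result: proj_W(v) = (-1, 2, -1).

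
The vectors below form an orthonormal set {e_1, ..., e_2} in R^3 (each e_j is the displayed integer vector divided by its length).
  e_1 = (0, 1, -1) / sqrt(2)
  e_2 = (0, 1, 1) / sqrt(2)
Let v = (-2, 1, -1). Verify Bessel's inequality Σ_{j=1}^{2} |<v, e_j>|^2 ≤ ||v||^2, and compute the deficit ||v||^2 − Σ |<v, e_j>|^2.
Σ |<v, e_j>|^2 = 2; ||v||^2 = 6; deficit = 4

Write each e_j = u_j / sqrt(<u_j, u_j>) where u_j is the displayed integer vector. Then <v, e_j> = <v, u_j> / sqrt(<u_j, u_j>), so |<v, e_j>|^2 = <v, u_j>^2 / <u_j, u_j>.
Coefficients: <v, e_1> = 2/sqrt(2), <v, e_2> = 0/sqrt(2).
Square and sum: Σ |<v, e_j>|^2 = 2.
Compute ||v||^2 = v·v = 6.
Deficit = 6 − 2 = 4 ≥ 0, confirming Bessel's inequality. (The deficit equals ||v − Σ <v,e_j> e_j||^2, the squared distance from v to span{e_j}.)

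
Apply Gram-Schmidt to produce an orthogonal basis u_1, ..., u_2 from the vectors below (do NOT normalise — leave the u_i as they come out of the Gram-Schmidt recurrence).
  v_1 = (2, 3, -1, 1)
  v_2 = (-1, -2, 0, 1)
Orthogonal basis:
  u_1 = (2, 3, -1, 1)
  u_2 = (-1/15, -3/5, -7/15, 22/15)

Apply the Gram-Schmidt recurrence
  u_1 = v_1
  u_i = v_i − Σ_{j<i} ((v_i · u_j) / (u_j · u_j)) · u_j.

Step by step this gives:
  u_1 = (2, 3, -1, 1)
  u_2 = (-1/15, -3/5, -7/15, 22/15)

Orthogonality check:
  u_2 · u_1 = 0 (should be 0)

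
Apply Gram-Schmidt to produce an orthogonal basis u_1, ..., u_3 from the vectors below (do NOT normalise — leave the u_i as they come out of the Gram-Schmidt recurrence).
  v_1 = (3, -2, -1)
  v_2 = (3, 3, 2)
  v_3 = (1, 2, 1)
Orthogonal basis:
  u_1 = (3, -2, -1)
  u_2 = (39/14, 22/7, 29/14)
  u_3 = (4/307, 36/307, -60/307)

Apply the Gram-Schmidt recurrence
  u_1 = v_1
  u_i = v_i − Σ_{j<i} ((v_i · u_j) / (u_j · u_j)) · u_j.

Step by step this gives:
  u_1 = (3, -2, -1)
  u_2 = (39/14, 22/7, 29/14)
  u_3 = (4/307, 36/307, -60/307)

Orthogonality check:
  u_2 · u_1 = 0 (should be 0)
  u_3 · u_1 = 0 (should be 0)
  u_3 · u_2 = 0 (should be 0)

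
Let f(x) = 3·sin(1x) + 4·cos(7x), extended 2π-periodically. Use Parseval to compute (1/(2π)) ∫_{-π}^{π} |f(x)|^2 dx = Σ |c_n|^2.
Σ |c_n|^2 = 25/2

Expand |f|^2 and use orthogonality of {sin(nx), cos(mx)} on [-π, π]:
  ∫_{-π}^{π} sin(nx)^2 dx = π, ∫ cos(mx)^2 dx = π, and cross terms integrate to 0.
So ∫_{-π}^{π} f(x)^2 dx = 3^2 · π + 4^2 · π = (9 + 16)π.
Divide by 2π: (9 + 16)/2 = 25/2.
By Parseval, this equals Σ |c_n|^2.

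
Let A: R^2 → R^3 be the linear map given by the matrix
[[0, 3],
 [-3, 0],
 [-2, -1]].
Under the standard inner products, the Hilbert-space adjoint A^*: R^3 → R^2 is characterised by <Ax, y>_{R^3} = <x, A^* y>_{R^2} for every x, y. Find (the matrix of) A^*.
A^* = A^T =
[[0, -3, -2],
 [3, 0, -1]]

For real matrices with standard dot products, the defining identity <Ax, y> = <x, A^* y> gives (Ax)^T y = x^T (A^*) y, i.e. x^T A^T y = x^T (A^*) y. Since this holds for all x, y, we must have A^* = A^T. Therefore
A^* =
[[0, -3, -2],
 [3, 0, -1]].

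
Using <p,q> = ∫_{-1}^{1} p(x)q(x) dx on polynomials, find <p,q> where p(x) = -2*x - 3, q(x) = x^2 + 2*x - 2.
<p,q> = 22/3

Expand the product: p(x)·q(x) = -2*x^3 - 7*x^2 - 2*x + 6.
∫_{-1}^{1} of each monomial x^k gives [2/(k+1) if k even, 0 if k odd]. Integrating term-by-term (or equivalently evaluating the antiderivative F(x) = -x^4/2 - 7*x^3/3 - x^2 + 6*x at the endpoints):
  F(1) − F(−1) = 13/6 − (-31/6) = 22/3.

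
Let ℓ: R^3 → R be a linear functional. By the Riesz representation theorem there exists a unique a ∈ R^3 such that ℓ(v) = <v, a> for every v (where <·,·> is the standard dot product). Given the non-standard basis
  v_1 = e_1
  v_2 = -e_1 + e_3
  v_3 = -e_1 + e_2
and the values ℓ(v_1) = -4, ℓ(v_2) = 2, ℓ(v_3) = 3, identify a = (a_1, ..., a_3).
a = (-4, -1, -2)

Write a = (a_1, ..., a_3) in the standard basis. For each basis vector v_i, ℓ(v_i) = <v_i, a> is a linear equation in the a_j's. Collect the n equations into a matrix system V a = ℓ, where row i of V is v_i (expressed in the standard basis). Since V is invertible (lower-triangular with 1s on the diagonal, up to permutation), solve by back-substitution:
  V =
[[1, 0, 0],
 [-1, 0, 1],
 [-1, 1, 0]]
  V a = (-4, 2, 3)
Solving gives a = (-4, -1, -2).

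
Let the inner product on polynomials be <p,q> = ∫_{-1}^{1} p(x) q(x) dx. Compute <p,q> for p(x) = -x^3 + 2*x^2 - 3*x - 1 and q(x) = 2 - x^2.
<p,q> = -22/15

Expand the product: p(x)·q(x) = x^5 - 2*x^4 + x^3 + 5*x^2 - 6*x - 2.
∫_{-1}^{1} of each monomial x^k gives [2/(k+1) if k even, 0 if k odd]. Integrating term-by-term (or equivalently evaluating the antiderivative F(x) = x^6/6 - 2*x^5/5 + x^4/4 + 5*x^3/3 - 3*x^2 - 2*x at the endpoints):
  F(1) − F(−1) = -199/60 − (-37/20) = -22/15.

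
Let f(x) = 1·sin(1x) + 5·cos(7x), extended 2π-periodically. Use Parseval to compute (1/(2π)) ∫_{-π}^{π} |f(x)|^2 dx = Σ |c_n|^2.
Σ |c_n|^2 = 13

Expand |f|^2 and use orthogonality of {sin(nx), cos(mx)} on [-π, π]:
  ∫_{-π}^{π} sin(nx)^2 dx = π, ∫ cos(mx)^2 dx = π, and cross terms integrate to 0.
So ∫_{-π}^{π} f(x)^2 dx = 1^2 · π + 5^2 · π = (1 + 25)π.
Divide by 2π: (1 + 25)/2 = 13.
By Parseval, this equals Σ |c_n|^2.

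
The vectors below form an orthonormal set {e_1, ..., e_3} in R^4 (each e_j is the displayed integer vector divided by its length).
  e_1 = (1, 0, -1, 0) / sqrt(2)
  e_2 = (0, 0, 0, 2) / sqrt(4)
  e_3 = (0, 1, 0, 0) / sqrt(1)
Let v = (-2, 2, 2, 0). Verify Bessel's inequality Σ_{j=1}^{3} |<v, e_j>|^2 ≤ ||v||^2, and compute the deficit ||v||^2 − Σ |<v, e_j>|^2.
Σ |<v, e_j>|^2 = 12; ||v||^2 = 12; deficit = 0

Write each e_j = u_j / sqrt(<u_j, u_j>) where u_j is the displayed integer vector. Then <v, e_j> = <v, u_j> / sqrt(<u_j, u_j>), so |<v, e_j>|^2 = <v, u_j>^2 / <u_j, u_j>.
Coefficients: <v, e_1> = -4/sqrt(2), <v, e_2> = 0/sqrt(4), <v, e_3> = 2/sqrt(1).
Square and sum: Σ |<v, e_j>|^2 = 12.
Compute ||v||^2 = v·v = 12.
Deficit = 12 − 12 = 0 ≥ 0, confirming Bessel's inequality. (The deficit equals ||v − Σ <v,e_j> e_j||^2, the squared distance from v to span{e_j}.)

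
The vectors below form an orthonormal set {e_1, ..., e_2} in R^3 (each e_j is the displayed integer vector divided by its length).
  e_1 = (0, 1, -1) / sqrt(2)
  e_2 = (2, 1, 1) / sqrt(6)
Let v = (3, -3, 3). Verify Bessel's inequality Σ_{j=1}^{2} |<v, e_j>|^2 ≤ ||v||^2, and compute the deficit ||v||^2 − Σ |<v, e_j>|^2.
Σ |<v, e_j>|^2 = 24; ||v||^2 = 27; deficit = 3

Write each e_j = u_j / sqrt(<u_j, u_j>) where u_j is the displayed integer vector. Then <v, e_j> = <v, u_j> / sqrt(<u_j, u_j>), so |<v, e_j>|^2 = <v, u_j>^2 / <u_j, u_j>.
Coefficients: <v, e_1> = -6/sqrt(2), <v, e_2> = 6/sqrt(6).
Square and sum: Σ |<v, e_j>|^2 = 24.
Compute ||v||^2 = v·v = 27.
Deficit = 27 − 24 = 3 ≥ 0, confirming Bessel's inequality. (The deficit equals ||v − Σ <v,e_j> e_j||^2, the squared distance from v to span{e_j}.)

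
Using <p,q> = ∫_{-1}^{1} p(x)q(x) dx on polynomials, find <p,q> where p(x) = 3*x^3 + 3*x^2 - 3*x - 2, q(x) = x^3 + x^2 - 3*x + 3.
<p,q> = -428/105

Expand the product: p(x)·q(x) = 3*x^6 + 6*x^5 - 9*x^4 - 5*x^3 + 16*x^2 - 3*x - 6.
∫_{-1}^{1} of each monomial x^k gives [2/(k+1) if k even, 0 if k odd]. Integrating term-by-term (or equivalently evaluating the antiderivative F(x) = 3*x^7/7 + x^6 - 9*x^5/5 - 5*x^4/4 + 16*x^3/3 - 3*x^2/2 - 6*x at the endpoints):
  F(1) − F(−1) = -1591/420 − (121/420) = -428/105.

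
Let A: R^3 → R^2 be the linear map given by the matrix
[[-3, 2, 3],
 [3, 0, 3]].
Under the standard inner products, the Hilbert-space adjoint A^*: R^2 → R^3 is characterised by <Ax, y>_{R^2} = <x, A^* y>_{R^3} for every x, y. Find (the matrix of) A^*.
A^* = A^T =
[[-3, 3],
 [2, 0],
 [3, 3]]

For real matrices with standard dot products, the defining identity <Ax, y> = <x, A^* y> gives (Ax)^T y = x^T (A^*) y, i.e. x^T A^T y = x^T (A^*) y. Since this holds for all x, y, we must have A^* = A^T. Therefore
A^* =
[[-3, 3],
 [2, 0],
 [3, 3]].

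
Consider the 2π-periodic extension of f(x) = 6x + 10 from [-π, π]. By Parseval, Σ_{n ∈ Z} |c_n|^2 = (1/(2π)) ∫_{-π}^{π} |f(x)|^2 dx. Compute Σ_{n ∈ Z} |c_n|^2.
Σ |c_n|^2 = 12π^2 + 100

Expand and integrate term by term over [-π, π]:
  ∫ (6x)^2 dx = 36·(2π^3/3); ∫ 2·6·(10)·x dx = 0 (odd integrand); ∫ 10^2 dx = 100·2π.
So (1/(2π)) ∫_{-π}^{π} (6x + 10)^2 dx = 36π^2/3 + 100 = 12π^2 + 100.
Parseval ⇒ Σ |c_n|^2 = 12π^2 + 100.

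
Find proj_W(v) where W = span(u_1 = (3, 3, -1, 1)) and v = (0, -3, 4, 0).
proj_W(v) = (-39/20, -39/20, 13/20, -13/20)

Set up U = [u_1 | ... | u_1] ∈ R^(4×1). The projector onto W = col(U) is P = U (U^T U)^(-1) U^T.
Compute U^T U =
  [20],
and U^T v = (-13).
Solve U^T U · c = U^T v for the coefficients: c = (-13/20). The projection is proj_W(v) = U c.
Check: (v - proj_W(v)) · u_1 = 0  (should be 0).
Result: proj_W(v) = (-39/20, -39/20, 13/20, -13/20).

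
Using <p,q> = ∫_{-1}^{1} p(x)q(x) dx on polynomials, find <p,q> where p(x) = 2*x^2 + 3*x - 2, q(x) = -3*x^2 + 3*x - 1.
<p,q> = 154/15

Expand the product: p(x)·q(x) = -6*x^4 - 3*x^3 + 13*x^2 - 9*x + 2.
∫_{-1}^{1} of each monomial x^k gives [2/(k+1) if k even, 0 if k odd]. Integrating term-by-term (or equivalently evaluating the antiderivative F(x) = -6*x^5/5 - 3*x^4/4 + 13*x^3/3 - 9*x^2/2 + 2*x at the endpoints):
  F(1) − F(−1) = -7/60 − (-623/60) = 154/15.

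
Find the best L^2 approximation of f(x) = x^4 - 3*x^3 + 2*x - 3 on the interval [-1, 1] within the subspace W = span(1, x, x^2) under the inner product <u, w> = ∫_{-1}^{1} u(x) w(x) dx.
g(x) = 6*x^2/7 + x/5 - 108/35

The best approximation g ∈ W is the orthogonal projection of f onto W. Writing g = a_0 + a_1 x + a_2 x^2, the coefficients solve the normal equations G · a = b where
  G_{ij} = <φ_i, φ_j> and b_i = <f, φ_i>, with φ_0 = 1, φ_1 = x, φ_2 = x^2.
G =
  [2, 0, 2/3]
  [0, 2/3, 0]
  [2/3, 0, 2/5],
b = (-28/5, 2/15, -12/7).
Solving gives a_0 = -108/35, a_1 = 1/5, a_2 = 6/7, so
  g(x) = 6*x^2/7 + x/5 - 108/35.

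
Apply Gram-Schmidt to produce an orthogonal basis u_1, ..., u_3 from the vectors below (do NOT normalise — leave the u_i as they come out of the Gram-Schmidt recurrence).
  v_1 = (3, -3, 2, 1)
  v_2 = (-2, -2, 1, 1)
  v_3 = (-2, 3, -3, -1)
Orthogonal basis:
  u_1 = (3, -3, 2, 1)
  u_2 = (-55/23, -37/23, 17/23, 20/23)
  u_3 = (20/221, -87/221, -11/13, 53/221)

Apply the Gram-Schmidt recurrence
  u_1 = v_1
  u_i = v_i − Σ_{j<i} ((v_i · u_j) / (u_j · u_j)) · u_j.

Step by step this gives:
  u_1 = (3, -3, 2, 1)
  u_2 = (-55/23, -37/23, 17/23, 20/23)
  u_3 = (20/221, -87/221, -11/13, 53/221)

Orthogonality check:
  u_2 · u_1 = 0 (should be 0)
  u_3 · u_1 = 0 (should be 0)
  u_3 · u_2 = 0 (should be 0)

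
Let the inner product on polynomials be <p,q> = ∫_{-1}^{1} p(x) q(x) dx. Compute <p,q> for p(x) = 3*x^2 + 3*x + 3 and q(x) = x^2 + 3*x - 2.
<p,q> = -34/5

Expand the product: p(x)·q(x) = 3*x^4 + 12*x^3 + 6*x^2 + 3*x - 6.
∫_{-1}^{1} of each monomial x^k gives [2/(k+1) if k even, 0 if k odd]. Integrating term-by-term (or equivalently evaluating the antiderivative F(x) = 3*x^5/5 + 3*x^4 + 2*x^3 + 3*x^2/2 - 6*x at the endpoints):
  F(1) − F(−1) = 11/10 − (79/10) = -34/5.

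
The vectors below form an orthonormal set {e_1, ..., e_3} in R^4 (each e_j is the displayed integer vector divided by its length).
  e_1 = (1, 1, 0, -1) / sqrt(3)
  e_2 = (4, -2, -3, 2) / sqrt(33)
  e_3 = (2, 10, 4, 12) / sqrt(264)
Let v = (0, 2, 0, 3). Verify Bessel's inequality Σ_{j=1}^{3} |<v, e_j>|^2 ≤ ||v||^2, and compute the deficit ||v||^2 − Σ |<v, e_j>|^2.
Σ |<v, e_j>|^2 = 37/3; ||v||^2 = 13; deficit = 2/3

Write each e_j = u_j / sqrt(<u_j, u_j>) where u_j is the displayed integer vector. Then <v, e_j> = <v, u_j> / sqrt(<u_j, u_j>), so |<v, e_j>|^2 = <v, u_j>^2 / <u_j, u_j>.
Coefficients: <v, e_1> = -1/sqrt(3), <v, e_2> = 2/sqrt(33), <v, e_3> = 56/sqrt(264).
Square and sum: Σ |<v, e_j>|^2 = 37/3.
Compute ||v||^2 = v·v = 13.
Deficit = 13 − 37/3 = 2/3 ≥ 0, confirming Bessel's inequality. (The deficit equals ||v − Σ <v,e_j> e_j||^2, the squared distance from v to span{e_j}.)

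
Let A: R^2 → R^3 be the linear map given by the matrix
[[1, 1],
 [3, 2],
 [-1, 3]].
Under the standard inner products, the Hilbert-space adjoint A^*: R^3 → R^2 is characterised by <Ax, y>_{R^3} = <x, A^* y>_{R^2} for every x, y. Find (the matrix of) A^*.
A^* = A^T =
[[1, 3, -1],
 [1, 2, 3]]

For real matrices with standard dot products, the defining identity <Ax, y> = <x, A^* y> gives (Ax)^T y = x^T (A^*) y, i.e. x^T A^T y = x^T (A^*) y. Since this holds for all x, y, we must have A^* = A^T. Therefore
A^* =
[[1, 3, -1],
 [1, 2, 3]].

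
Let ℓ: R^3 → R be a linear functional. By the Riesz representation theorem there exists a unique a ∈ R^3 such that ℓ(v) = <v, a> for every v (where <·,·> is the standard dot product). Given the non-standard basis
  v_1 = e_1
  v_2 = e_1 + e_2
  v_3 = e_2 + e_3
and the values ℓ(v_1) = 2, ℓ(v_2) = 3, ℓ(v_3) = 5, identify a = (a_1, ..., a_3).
a = (2, 1, 4)

Write a = (a_1, ..., a_3) in the standard basis. For each basis vector v_i, ℓ(v_i) = <v_i, a> is a linear equation in the a_j's. Collect the n equations into a matrix system V a = ℓ, where row i of V is v_i (expressed in the standard basis). Since V is invertible (lower-triangular with 1s on the diagonal, up to permutation), solve by back-substitution:
  V =
[[1, 0, 0],
 [1, 1, 0],
 [0, 1, 1]]
  V a = (2, 3, 5)
Solving gives a = (2, 1, 4).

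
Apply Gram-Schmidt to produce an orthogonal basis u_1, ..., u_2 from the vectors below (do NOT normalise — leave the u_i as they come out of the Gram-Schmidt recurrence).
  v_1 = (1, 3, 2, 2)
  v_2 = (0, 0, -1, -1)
Orthogonal basis:
  u_1 = (1, 3, 2, 2)
  u_2 = (2/9, 2/3, -5/9, -5/9)

Apply the Gram-Schmidt recurrence
  u_1 = v_1
  u_i = v_i − Σ_{j<i} ((v_i · u_j) / (u_j · u_j)) · u_j.

Step by step this gives:
  u_1 = (1, 3, 2, 2)
  u_2 = (2/9, 2/3, -5/9, -5/9)

Orthogonality check:
  u_2 · u_1 = 0 (should be 0)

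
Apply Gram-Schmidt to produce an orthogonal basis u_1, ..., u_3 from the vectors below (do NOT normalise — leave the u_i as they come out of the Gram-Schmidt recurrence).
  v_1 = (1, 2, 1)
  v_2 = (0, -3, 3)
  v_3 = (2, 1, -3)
Orthogonal basis:
  u_1 = (1, 2, 1)
  u_2 = (1/2, -2, 7/2)
  u_3 = (24/11, -8/11, -8/11)

Apply the Gram-Schmidt recurrence
  u_1 = v_1
  u_i = v_i − Σ_{j<i} ((v_i · u_j) / (u_j · u_j)) · u_j.

Step by step this gives:
  u_1 = (1, 2, 1)
  u_2 = (1/2, -2, 7/2)
  u_3 = (24/11, -8/11, -8/11)

Orthogonality check:
  u_2 · u_1 = 0 (should be 0)
  u_3 · u_1 = 0 (should be 0)
  u_3 · u_2 = 0 (should be 0)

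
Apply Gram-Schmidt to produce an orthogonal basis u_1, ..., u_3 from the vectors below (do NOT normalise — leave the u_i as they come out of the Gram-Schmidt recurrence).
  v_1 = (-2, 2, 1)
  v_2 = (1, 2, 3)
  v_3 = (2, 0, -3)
Orthogonal basis:
  u_1 = (-2, 2, 1)
  u_2 = (19/9, 8/9, 22/9)
  u_3 = (104/101, 182/101, -156/101)

Apply the Gram-Schmidt recurrence
  u_1 = v_1
  u_i = v_i − Σ_{j<i} ((v_i · u_j) / (u_j · u_j)) · u_j.

Step by step this gives:
  u_1 = (-2, 2, 1)
  u_2 = (19/9, 8/9, 22/9)
  u_3 = (104/101, 182/101, -156/101)

Orthogonality check:
  u_2 · u_1 = 0 (should be 0)
  u_3 · u_1 = 0 (should be 0)
  u_3 · u_2 = 0 (should be 0)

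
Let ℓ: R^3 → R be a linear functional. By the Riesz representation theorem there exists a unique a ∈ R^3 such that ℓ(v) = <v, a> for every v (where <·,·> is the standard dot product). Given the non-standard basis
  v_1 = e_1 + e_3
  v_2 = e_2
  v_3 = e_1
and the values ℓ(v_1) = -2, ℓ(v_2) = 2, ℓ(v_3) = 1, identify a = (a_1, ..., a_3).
a = (1, 2, -3)

Write a = (a_1, ..., a_3) in the standard basis. For each basis vector v_i, ℓ(v_i) = <v_i, a> is a linear equation in the a_j's. Collect the n equations into a matrix system V a = ℓ, where row i of V is v_i (expressed in the standard basis). Since V is invertible (lower-triangular with 1s on the diagonal, up to permutation), solve by back-substitution:
  V =
[[1, 0, 1],
 [0, 1, 0],
 [1, 0, 0]]
  V a = (-2, 2, 1)
Solving gives a = (1, 2, -3).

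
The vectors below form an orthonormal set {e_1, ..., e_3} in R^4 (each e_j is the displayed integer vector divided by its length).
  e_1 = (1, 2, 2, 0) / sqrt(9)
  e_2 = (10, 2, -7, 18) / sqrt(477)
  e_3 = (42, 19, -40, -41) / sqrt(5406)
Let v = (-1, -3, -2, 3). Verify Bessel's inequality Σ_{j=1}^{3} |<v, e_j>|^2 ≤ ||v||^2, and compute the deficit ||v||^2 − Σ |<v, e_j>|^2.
Σ |<v, e_j>|^2 = 1165/51; ||v||^2 = 23; deficit = 8/51

Write each e_j = u_j / sqrt(<u_j, u_j>) where u_j is the displayed integer vector. Then <v, e_j> = <v, u_j> / sqrt(<u_j, u_j>), so |<v, e_j>|^2 = <v, u_j>^2 / <u_j, u_j>.
Coefficients: <v, e_1> = -11/sqrt(9), <v, e_2> = 52/sqrt(477), <v, e_3> = -142/sqrt(5406).
Square and sum: Σ |<v, e_j>|^2 = 1165/51.
Compute ||v||^2 = v·v = 23.
Deficit = 23 − 1165/51 = 8/51 ≥ 0, confirming Bessel's inequality. (The deficit equals ||v − Σ <v,e_j> e_j||^2, the squared distance from v to span{e_j}.)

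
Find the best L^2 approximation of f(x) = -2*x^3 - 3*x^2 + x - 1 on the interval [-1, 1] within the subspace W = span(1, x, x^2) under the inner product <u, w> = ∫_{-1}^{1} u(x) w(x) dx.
g(x) = -3*x^2 - x/5 - 1

The best approximation g ∈ W is the orthogonal projection of f onto W. Writing g = a_0 + a_1 x + a_2 x^2, the coefficients solve the normal equations G · a = b where
  G_{ij} = <φ_i, φ_j> and b_i = <f, φ_i>, with φ_0 = 1, φ_1 = x, φ_2 = x^2.
G =
  [2, 0, 2/3]
  [0, 2/3, 0]
  [2/3, 0, 2/5],
b = (-4, -2/15, -28/15).
Solving gives a_0 = -1, a_1 = -1/5, a_2 = -3, so
  g(x) = -3*x^2 - x/5 - 1.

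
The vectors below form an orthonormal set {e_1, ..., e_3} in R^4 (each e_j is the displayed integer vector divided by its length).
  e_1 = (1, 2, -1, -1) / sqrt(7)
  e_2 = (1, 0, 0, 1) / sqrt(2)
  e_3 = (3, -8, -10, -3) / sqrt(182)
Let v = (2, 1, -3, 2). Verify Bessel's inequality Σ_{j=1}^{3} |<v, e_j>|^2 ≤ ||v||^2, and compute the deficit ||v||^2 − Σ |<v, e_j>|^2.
Σ |<v, e_j>|^2 = 185/13; ||v||^2 = 18; deficit = 49/13

Write each e_j = u_j / sqrt(<u_j, u_j>) where u_j is the displayed integer vector. Then <v, e_j> = <v, u_j> / sqrt(<u_j, u_j>), so |<v, e_j>|^2 = <v, u_j>^2 / <u_j, u_j>.
Coefficients: <v, e_1> = 5/sqrt(7), <v, e_2> = 4/sqrt(2), <v, e_3> = 22/sqrt(182).
Square and sum: Σ |<v, e_j>|^2 = 185/13.
Compute ||v||^2 = v·v = 18.
Deficit = 18 − 185/13 = 49/13 ≥ 0, confirming Bessel's inequality. (The deficit equals ||v − Σ <v,e_j> e_j||^2, the squared distance from v to span{e_j}.)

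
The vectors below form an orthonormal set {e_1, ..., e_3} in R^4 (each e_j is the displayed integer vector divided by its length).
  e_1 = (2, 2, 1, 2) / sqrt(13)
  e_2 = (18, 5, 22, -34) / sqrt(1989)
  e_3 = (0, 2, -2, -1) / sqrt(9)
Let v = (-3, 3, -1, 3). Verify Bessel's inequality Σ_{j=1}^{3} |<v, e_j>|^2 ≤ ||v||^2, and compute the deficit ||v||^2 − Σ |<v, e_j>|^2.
Σ |<v, e_j>|^2 = 307/17; ||v||^2 = 28; deficit = 169/17

Write each e_j = u_j / sqrt(<u_j, u_j>) where u_j is the displayed integer vector. Then <v, e_j> = <v, u_j> / sqrt(<u_j, u_j>), so |<v, e_j>|^2 = <v, u_j>^2 / <u_j, u_j>.
Coefficients: <v, e_1> = 5/sqrt(13), <v, e_2> = -163/sqrt(1989), <v, e_3> = 5/sqrt(9).
Square and sum: Σ |<v, e_j>|^2 = 307/17.
Compute ||v||^2 = v·v = 28.
Deficit = 28 − 307/17 = 169/17 ≥ 0, confirming Bessel's inequality. (The deficit equals ||v − Σ <v,e_j> e_j||^2, the squared distance from v to span{e_j}.)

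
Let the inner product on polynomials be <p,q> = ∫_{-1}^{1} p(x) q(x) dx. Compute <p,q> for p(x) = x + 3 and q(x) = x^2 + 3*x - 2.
<p,q> = -8

Expand the product: p(x)·q(x) = x^3 + 6*x^2 + 7*x - 6.
∫_{-1}^{1} of each monomial x^k gives [2/(k+1) if k even, 0 if k odd]. Integrating term-by-term (or equivalently evaluating the antiderivative F(x) = x^4/4 + 2*x^3 + 7*x^2/2 - 6*x at the endpoints):
  F(1) − F(−1) = -1/4 − (31/4) = -8.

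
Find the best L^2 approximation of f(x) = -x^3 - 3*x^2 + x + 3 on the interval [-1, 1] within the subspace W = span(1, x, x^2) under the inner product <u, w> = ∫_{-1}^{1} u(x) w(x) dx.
g(x) = -3*x^2 + 2*x/5 + 3

The best approximation g ∈ W is the orthogonal projection of f onto W. Writing g = a_0 + a_1 x + a_2 x^2, the coefficients solve the normal equations G · a = b where
  G_{ij} = <φ_i, φ_j> and b_i = <f, φ_i>, with φ_0 = 1, φ_1 = x, φ_2 = x^2.
G =
  [2, 0, 2/3]
  [0, 2/3, 0]
  [2/3, 0, 2/5],
b = (4, 4/15, 4/5).
Solving gives a_0 = 3, a_1 = 2/5, a_2 = -3, so
  g(x) = -3*x^2 + 2*x/5 + 3.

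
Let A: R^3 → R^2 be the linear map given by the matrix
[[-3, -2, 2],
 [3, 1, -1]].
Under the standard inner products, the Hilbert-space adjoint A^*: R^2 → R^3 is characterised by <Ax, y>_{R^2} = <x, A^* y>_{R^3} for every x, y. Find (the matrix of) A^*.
A^* = A^T =
[[-3, 3],
 [-2, 1],
 [2, -1]]

For real matrices with standard dot products, the defining identity <Ax, y> = <x, A^* y> gives (Ax)^T y = x^T (A^*) y, i.e. x^T A^T y = x^T (A^*) y. Since this holds for all x, y, we must have A^* = A^T. Therefore
A^* =
[[-3, 3],
 [-2, 1],
 [2, -1]].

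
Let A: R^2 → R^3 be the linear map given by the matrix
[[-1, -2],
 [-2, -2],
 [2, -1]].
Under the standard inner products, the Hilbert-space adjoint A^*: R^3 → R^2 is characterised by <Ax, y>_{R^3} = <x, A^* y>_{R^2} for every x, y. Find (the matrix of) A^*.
A^* = A^T =
[[-1, -2, 2],
 [-2, -2, -1]]

For real matrices with standard dot products, the defining identity <Ax, y> = <x, A^* y> gives (Ax)^T y = x^T (A^*) y, i.e. x^T A^T y = x^T (A^*) y. Since this holds for all x, y, we must have A^* = A^T. Therefore
A^* =
[[-1, -2, 2],
 [-2, -2, -1]].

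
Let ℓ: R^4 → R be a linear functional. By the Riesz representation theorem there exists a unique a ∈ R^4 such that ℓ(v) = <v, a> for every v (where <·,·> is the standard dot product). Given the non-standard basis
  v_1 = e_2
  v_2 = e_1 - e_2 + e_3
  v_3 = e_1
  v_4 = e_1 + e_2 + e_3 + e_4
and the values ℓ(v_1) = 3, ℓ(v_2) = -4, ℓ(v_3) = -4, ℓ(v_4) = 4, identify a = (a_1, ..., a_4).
a = (-4, 3, 3, 2)

Write a = (a_1, ..., a_4) in the standard basis. For each basis vector v_i, ℓ(v_i) = <v_i, a> is a linear equation in the a_j's. Collect the n equations into a matrix system V a = ℓ, where row i of V is v_i (expressed in the standard basis). Since V is invertible (lower-triangular with 1s on the diagonal, up to permutation), solve by back-substitution:
  V =
[[0, 1, 0, 0],
 [1, -1, 1, 0],
 [1, 0, 0, 0],
 [1, 1, 1, 1]]
  V a = (3, -4, -4, 4)
Solving gives a = (-4, 3, 3, 2).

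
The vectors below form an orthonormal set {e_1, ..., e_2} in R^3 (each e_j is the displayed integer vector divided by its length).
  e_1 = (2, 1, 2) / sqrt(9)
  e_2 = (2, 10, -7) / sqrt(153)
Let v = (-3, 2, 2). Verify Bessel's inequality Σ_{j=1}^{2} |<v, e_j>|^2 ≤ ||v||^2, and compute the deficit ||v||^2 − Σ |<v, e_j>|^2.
Σ |<v, e_j>|^2 = 0; ||v||^2 = 17; deficit = 17

Write each e_j = u_j / sqrt(<u_j, u_j>) where u_j is the displayed integer vector. Then <v, e_j> = <v, u_j> / sqrt(<u_j, u_j>), so |<v, e_j>|^2 = <v, u_j>^2 / <u_j, u_j>.
Coefficients: <v, e_1> = 0/sqrt(9), <v, e_2> = 0/sqrt(153).
Square and sum: Σ |<v, e_j>|^2 = 0.
Compute ||v||^2 = v·v = 17.
Deficit = 17 − 0 = 17 ≥ 0, confirming Bessel's inequality. (The deficit equals ||v − Σ <v,e_j> e_j||^2, the squared distance from v to span{e_j}.)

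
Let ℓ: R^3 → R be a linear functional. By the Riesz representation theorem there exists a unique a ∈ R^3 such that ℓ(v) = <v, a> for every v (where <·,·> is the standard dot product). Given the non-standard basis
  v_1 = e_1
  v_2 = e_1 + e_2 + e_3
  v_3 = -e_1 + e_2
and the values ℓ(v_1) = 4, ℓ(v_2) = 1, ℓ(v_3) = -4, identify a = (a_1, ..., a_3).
a = (4, 0, -3)

Write a = (a_1, ..., a_3) in the standard basis. For each basis vector v_i, ℓ(v_i) = <v_i, a> is a linear equation in the a_j's. Collect the n equations into a matrix system V a = ℓ, where row i of V is v_i (expressed in the standard basis). Since V is invertible (lower-triangular with 1s on the diagonal, up to permutation), solve by back-substitution:
  V =
[[1, 0, 0],
 [1, 1, 1],
 [-1, 1, 0]]
  V a = (4, 1, -4)
Solving gives a = (4, 0, -3).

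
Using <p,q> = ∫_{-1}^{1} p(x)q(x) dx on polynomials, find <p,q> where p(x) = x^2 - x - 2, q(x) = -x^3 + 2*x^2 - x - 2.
<p,q> = 88/15

Expand the product: p(x)·q(x) = -x^5 + 3*x^4 - x^3 - 5*x^2 + 4*x + 4.
∫_{-1}^{1} of each monomial x^k gives [2/(k+1) if k even, 0 if k odd]. Integrating term-by-term (or equivalently evaluating the antiderivative F(x) = -x^6/6 + 3*x^5/5 - x^4/4 - 5*x^3/3 + 2*x^2 + 4*x at the endpoints):
  F(1) − F(−1) = 271/60 − (-27/20) = 88/15.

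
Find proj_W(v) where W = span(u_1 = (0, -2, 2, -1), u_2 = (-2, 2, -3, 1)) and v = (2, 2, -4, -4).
proj_W(v) = (32/41, 80/41, -64/41, 40/41)

Set up U = [u_1 | ... | u_2] ∈ R^(4×2). The projector onto W = col(U) is P = U (U^T U)^(-1) U^T.
Compute U^T U =
  [9, -11]
  [-11, 18],
and U^T v = (-8, 8).
Solve U^T U · c = U^T v for the coefficients: c = (-56/41, -16/41). The projection is proj_W(v) = U c.
Check: (v - proj_W(v)) · u_1 = 0  (should be 0).
Check: (v - proj_W(v)) · u_2 = 0  (should be 0).
Result: proj_W(v) = (32/41, 80/41, -64/41, 40/41).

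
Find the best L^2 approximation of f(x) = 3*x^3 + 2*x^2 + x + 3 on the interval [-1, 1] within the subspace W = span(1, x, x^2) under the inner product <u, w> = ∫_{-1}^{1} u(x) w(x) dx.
g(x) = 2*x^2 + 14*x/5 + 3

The best approximation g ∈ W is the orthogonal projection of f onto W. Writing g = a_0 + a_1 x + a_2 x^2, the coefficients solve the normal equations G · a = b where
  G_{ij} = <φ_i, φ_j> and b_i = <f, φ_i>, with φ_0 = 1, φ_1 = x, φ_2 = x^2.
G =
  [2, 0, 2/3]
  [0, 2/3, 0]
  [2/3, 0, 2/5],
b = (22/3, 28/15, 14/5).
Solving gives a_0 = 3, a_1 = 14/5, a_2 = 2, so
  g(x) = 2*x^2 + 14*x/5 + 3.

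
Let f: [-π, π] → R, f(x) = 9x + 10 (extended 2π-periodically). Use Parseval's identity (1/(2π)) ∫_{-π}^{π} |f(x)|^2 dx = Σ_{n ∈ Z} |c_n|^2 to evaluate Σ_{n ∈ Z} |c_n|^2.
Σ |c_n|^2 = 27π^2 + 100

Expand and integrate term by term over [-π, π]:
  ∫ (9x)^2 dx = 81·(2π^3/3); ∫ 2·9·(10)·x dx = 0 (odd integrand); ∫ 10^2 dx = 100·2π.
So (1/(2π)) ∫_{-π}^{π} (9x + 10)^2 dx = 81π^2/3 + 100 = 27π^2 + 100.
Parseval ⇒ Σ |c_n|^2 = 27π^2 + 100.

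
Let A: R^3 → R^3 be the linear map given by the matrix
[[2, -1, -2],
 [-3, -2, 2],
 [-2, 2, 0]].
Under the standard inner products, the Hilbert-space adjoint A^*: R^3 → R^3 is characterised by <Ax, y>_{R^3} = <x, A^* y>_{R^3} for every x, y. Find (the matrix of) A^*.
A^* = A^T =
[[2, -3, -2],
 [-1, -2, 2],
 [-2, 2, 0]]

For real matrices with standard dot products, the defining identity <Ax, y> = <x, A^* y> gives (Ax)^T y = x^T (A^*) y, i.e. x^T A^T y = x^T (A^*) y. Since this holds for all x, y, we must have A^* = A^T. Therefore
A^* =
[[2, -3, -2],
 [-1, -2, 2],
 [-2, 2, 0]].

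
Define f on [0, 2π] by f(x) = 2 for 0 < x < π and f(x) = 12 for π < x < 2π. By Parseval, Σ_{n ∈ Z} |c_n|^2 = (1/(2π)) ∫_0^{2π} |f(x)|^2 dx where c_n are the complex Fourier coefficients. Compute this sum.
Σ |c_n|^2 = 74

Parseval equates the L^2 energy of f (normalised by 1/(2π)) with the ℓ^2 sum of its Fourier coefficients: (1/(2π)) ∫_0^{2π} |f|^2 = Σ |c_n|^2.
Compute the left side: (1/(2π)) [∫_0^π 2^2 dx + ∫_π^{2π} 12^2 dx] = (1/(2π)) · (4π + 144π) = (4 + 144)/2 = 74.
So Σ_{n ∈ Z} |c_n|^2 = 74.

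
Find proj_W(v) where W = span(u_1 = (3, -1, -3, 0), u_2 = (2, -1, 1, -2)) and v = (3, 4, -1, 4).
proj_W(v) = (-1/29, 19/58, -163/58, 55/29)

Set up U = [u_1 | ... | u_2] ∈ R^(4×2). The projector onto W = col(U) is P = U (U^T U)^(-1) U^T.
Compute U^T U =
  [19, 4]
  [4, 10],
and U^T v = (8, -7).
Solve U^T U · c = U^T v for the coefficients: c = (18/29, -55/58). The projection is proj_W(v) = U c.
Check: (v - proj_W(v)) · u_1 = 0  (should be 0).
Check: (v - proj_W(v)) · u_2 = 0  (should be 0).
Result: proj_W(v) = (-1/29, 19/58, -163/58, 55/29).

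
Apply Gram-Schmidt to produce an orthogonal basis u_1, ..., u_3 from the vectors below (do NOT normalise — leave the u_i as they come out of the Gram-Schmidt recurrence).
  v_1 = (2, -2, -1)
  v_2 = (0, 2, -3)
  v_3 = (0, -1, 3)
Orthogonal basis:
  u_1 = (2, -2, -1)
  u_2 = (2/9, 16/9, -28/9)
  u_3 = (12/29, 9/29, 6/29)

Apply the Gram-Schmidt recurrence
  u_1 = v_1
  u_i = v_i − Σ_{j<i} ((v_i · u_j) / (u_j · u_j)) · u_j.

Step by step this gives:
  u_1 = (2, -2, -1)
  u_2 = (2/9, 16/9, -28/9)
  u_3 = (12/29, 9/29, 6/29)

Orthogonality check:
  u_2 · u_1 = 0 (should be 0)
  u_3 · u_1 = 0 (should be 0)
  u_3 · u_2 = 0 (should be 0)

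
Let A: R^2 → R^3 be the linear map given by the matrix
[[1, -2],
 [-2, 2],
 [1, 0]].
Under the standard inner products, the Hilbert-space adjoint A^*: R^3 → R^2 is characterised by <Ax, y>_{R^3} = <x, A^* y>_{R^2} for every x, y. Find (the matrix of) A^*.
A^* = A^T =
[[1, -2, 1],
 [-2, 2, 0]]

For real matrices with standard dot products, the defining identity <Ax, y> = <x, A^* y> gives (Ax)^T y = x^T (A^*) y, i.e. x^T A^T y = x^T (A^*) y. Since this holds for all x, y, we must have A^* = A^T. Therefore
A^* =
[[1, -2, 1],
 [-2, 2, 0]].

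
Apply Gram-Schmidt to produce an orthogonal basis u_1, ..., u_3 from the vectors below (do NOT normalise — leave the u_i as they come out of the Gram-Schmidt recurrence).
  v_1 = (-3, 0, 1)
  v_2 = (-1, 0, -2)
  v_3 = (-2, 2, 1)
Orthogonal basis:
  u_1 = (-3, 0, 1)
  u_2 = (-7/10, 0, -21/10)
  u_3 = (0, 2, 0)

Apply the Gram-Schmidt recurrence
  u_1 = v_1
  u_i = v_i − Σ_{j<i} ((v_i · u_j) / (u_j · u_j)) · u_j.

Step by step this gives:
  u_1 = (-3, 0, 1)
  u_2 = (-7/10, 0, -21/10)
  u_3 = (0, 2, 0)

Orthogonality check:
  u_2 · u_1 = 0 (should be 0)
  u_3 · u_1 = 0 (should be 0)
  u_3 · u_2 = 0 (should be 0)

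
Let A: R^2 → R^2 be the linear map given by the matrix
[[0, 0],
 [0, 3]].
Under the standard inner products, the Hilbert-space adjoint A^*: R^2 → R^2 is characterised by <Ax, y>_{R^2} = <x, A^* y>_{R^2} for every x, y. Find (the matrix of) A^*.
A^* = A^T =
[[0, 0],
 [0, 3]]

For real matrices with standard dot products, the defining identity <Ax, y> = <x, A^* y> gives (Ax)^T y = x^T (A^*) y, i.e. x^T A^T y = x^T (A^*) y. Since this holds for all x, y, we must have A^* = A^T. Therefore
A^* =
[[0, 0],
 [0, 3]].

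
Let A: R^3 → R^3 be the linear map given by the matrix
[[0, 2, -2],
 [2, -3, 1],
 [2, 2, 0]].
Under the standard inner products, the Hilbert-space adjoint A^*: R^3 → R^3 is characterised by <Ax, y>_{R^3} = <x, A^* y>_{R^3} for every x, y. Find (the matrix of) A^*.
A^* = A^T =
[[0, 2, 2],
 [2, -3, 2],
 [-2, 1, 0]]

For real matrices with standard dot products, the defining identity <Ax, y> = <x, A^* y> gives (Ax)^T y = x^T (A^*) y, i.e. x^T A^T y = x^T (A^*) y. Since this holds for all x, y, we must have A^* = A^T. Therefore
A^* =
[[0, 2, 2],
 [2, -3, 2],
 [-2, 1, 0]].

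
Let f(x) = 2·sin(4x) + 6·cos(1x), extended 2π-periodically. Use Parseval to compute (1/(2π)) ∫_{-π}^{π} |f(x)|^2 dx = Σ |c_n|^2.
Σ |c_n|^2 = 20

Expand |f|^2 and use orthogonality of {sin(nx), cos(mx)} on [-π, π]:
  ∫_{-π}^{π} sin(nx)^2 dx = π, ∫ cos(mx)^2 dx = π, and cross terms integrate to 0.
So ∫_{-π}^{π} f(x)^2 dx = 2^2 · π + 6^2 · π = (4 + 36)π.
Divide by 2π: (4 + 36)/2 = 20.
By Parseval, this equals Σ |c_n|^2.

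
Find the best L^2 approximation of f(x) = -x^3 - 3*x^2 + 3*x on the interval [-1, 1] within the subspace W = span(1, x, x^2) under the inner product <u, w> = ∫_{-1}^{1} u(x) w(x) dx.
g(x) = -3*x^2 + 12*x/5

The best approximation g ∈ W is the orthogonal projection of f onto W. Writing g = a_0 + a_1 x + a_2 x^2, the coefficients solve the normal equations G · a = b where
  G_{ij} = <φ_i, φ_j> and b_i = <f, φ_i>, with φ_0 = 1, φ_1 = x, φ_2 = x^2.
G =
  [2, 0, 2/3]
  [0, 2/3, 0]
  [2/3, 0, 2/5],
b = (-2, 8/5, -6/5).
Solving gives a_0 = 0, a_1 = 12/5, a_2 = -3, so
  g(x) = -3*x^2 + 12*x/5.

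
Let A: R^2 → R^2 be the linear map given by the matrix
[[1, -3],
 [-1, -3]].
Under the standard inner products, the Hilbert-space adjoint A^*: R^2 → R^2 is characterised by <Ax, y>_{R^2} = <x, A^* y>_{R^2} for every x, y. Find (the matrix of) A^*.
A^* = A^T =
[[1, -1],
 [-3, -3]]

For real matrices with standard dot products, the defining identity <Ax, y> = <x, A^* y> gives (Ax)^T y = x^T (A^*) y, i.e. x^T A^T y = x^T (A^*) y. Since this holds for all x, y, we must have A^* = A^T. Therefore
A^* =
[[1, -1],
 [-3, -3]].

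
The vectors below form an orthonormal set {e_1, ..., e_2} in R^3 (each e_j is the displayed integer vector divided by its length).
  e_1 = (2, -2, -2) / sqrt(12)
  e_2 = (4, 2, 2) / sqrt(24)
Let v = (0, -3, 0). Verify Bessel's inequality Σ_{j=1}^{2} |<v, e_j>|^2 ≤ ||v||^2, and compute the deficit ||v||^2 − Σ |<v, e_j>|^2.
Σ |<v, e_j>|^2 = 9/2; ||v||^2 = 9; deficit = 9/2

Write each e_j = u_j / sqrt(<u_j, u_j>) where u_j is the displayed integer vector. Then <v, e_j> = <v, u_j> / sqrt(<u_j, u_j>), so |<v, e_j>|^2 = <v, u_j>^2 / <u_j, u_j>.
Coefficients: <v, e_1> = 6/sqrt(12), <v, e_2> = -6/sqrt(24).
Square and sum: Σ |<v, e_j>|^2 = 9/2.
Compute ||v||^2 = v·v = 9.
Deficit = 9 − 9/2 = 9/2 ≥ 0, confirming Bessel's inequality. (The deficit equals ||v − Σ <v,e_j> e_j||^2, the squared distance from v to span{e_j}.)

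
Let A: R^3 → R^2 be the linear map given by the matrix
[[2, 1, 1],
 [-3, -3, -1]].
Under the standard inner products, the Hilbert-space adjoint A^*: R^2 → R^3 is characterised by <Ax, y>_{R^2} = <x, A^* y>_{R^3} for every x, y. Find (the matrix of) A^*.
A^* = A^T =
[[2, -3],
 [1, -3],
 [1, -1]]

For real matrices with standard dot products, the defining identity <Ax, y> = <x, A^* y> gives (Ax)^T y = x^T (A^*) y, i.e. x^T A^T y = x^T (A^*) y. Since this holds for all x, y, we must have A^* = A^T. Therefore
A^* =
[[2, -3],
 [1, -3],
 [1, -1]].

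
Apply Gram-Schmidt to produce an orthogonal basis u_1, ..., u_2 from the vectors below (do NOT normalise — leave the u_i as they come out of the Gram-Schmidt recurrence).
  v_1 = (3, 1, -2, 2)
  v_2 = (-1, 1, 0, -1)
Orthogonal basis:
  u_1 = (3, 1, -2, 2)
  u_2 = (-1/3, 11/9, -4/9, -5/9)

Apply the Gram-Schmidt recurrence
  u_1 = v_1
  u_i = v_i − Σ_{j<i} ((v_i · u_j) / (u_j · u_j)) · u_j.

Step by step this gives:
  u_1 = (3, 1, -2, 2)
  u_2 = (-1/3, 11/9, -4/9, -5/9)

Orthogonality check:
  u_2 · u_1 = 0 (should be 0)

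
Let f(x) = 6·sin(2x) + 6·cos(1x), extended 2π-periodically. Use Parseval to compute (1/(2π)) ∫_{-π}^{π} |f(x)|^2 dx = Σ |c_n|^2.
Σ |c_n|^2 = 36

Expand |f|^2 and use orthogonality of {sin(nx), cos(mx)} on [-π, π]:
  ∫_{-π}^{π} sin(nx)^2 dx = π, ∫ cos(mx)^2 dx = π, and cross terms integrate to 0.
So ∫_{-π}^{π} f(x)^2 dx = 6^2 · π + 6^2 · π = (36 + 36)π.
Divide by 2π: (36 + 36)/2 = 36.
By Parseval, this equals Σ |c_n|^2.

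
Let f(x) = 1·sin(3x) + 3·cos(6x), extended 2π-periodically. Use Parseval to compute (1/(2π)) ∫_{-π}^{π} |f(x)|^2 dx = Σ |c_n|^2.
Σ |c_n|^2 = 5

Expand |f|^2 and use orthogonality of {sin(nx), cos(mx)} on [-π, π]:
  ∫_{-π}^{π} sin(nx)^2 dx = π, ∫ cos(mx)^2 dx = π, and cross terms integrate to 0.
So ∫_{-π}^{π} f(x)^2 dx = 1^2 · π + 3^2 · π = (1 + 9)π.
Divide by 2π: (1 + 9)/2 = 5.
By Parseval, this equals Σ |c_n|^2.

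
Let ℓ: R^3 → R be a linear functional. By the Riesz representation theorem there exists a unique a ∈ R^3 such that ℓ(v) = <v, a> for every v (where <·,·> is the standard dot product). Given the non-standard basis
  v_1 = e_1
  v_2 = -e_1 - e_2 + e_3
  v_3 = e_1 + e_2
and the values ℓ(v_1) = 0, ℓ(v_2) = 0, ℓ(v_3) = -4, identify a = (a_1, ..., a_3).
a = (0, -4, -4)

Write a = (a_1, ..., a_3) in the standard basis. For each basis vector v_i, ℓ(v_i) = <v_i, a> is a linear equation in the a_j's. Collect the n equations into a matrix system V a = ℓ, where row i of V is v_i (expressed in the standard basis). Since V is invertible (lower-triangular with 1s on the diagonal, up to permutation), solve by back-substitution:
  V =
[[1, 0, 0],
 [-1, -1, 1],
 [1, 1, 0]]
  V a = (0, 0, -4)
Solving gives a = (0, -4, -4).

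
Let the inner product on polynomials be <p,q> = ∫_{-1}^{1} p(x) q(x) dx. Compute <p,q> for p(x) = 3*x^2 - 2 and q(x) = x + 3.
<p,q> = -6

Expand the product: p(x)·q(x) = 3*x^3 + 9*x^2 - 2*x - 6.
∫_{-1}^{1} of each monomial x^k gives [2/(k+1) if k even, 0 if k odd]. Integrating term-by-term (or equivalently evaluating the antiderivative F(x) = 3*x^4/4 + 3*x^3 - x^2 - 6*x at the endpoints):
  F(1) − F(−1) = -13/4 − (11/4) = -6.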